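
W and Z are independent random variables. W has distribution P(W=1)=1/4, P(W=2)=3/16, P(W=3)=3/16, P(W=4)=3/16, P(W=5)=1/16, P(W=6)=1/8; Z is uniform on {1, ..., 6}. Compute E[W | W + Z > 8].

24/5

P(W + Z > 8) = 5/24.
Summing W·P(x,y) over outcomes with W + Z > 8 gives 1.
E[W | W + Z > 8] = (1) / (5/24) = 24/5.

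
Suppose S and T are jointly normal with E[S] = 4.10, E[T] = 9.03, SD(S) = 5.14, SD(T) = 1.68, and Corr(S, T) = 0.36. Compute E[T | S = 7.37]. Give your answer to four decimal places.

The regression of T on S has slope ρ·σ_T/σ_S and passes through (μ_S, μ_T).
E[T | S=7.37] = 9.03 + (0.36)·(1.68/5.14)·(7.37 − (4.10)) = 9.03 + (0.11767)·(3.27) = 9.4148.

9.4148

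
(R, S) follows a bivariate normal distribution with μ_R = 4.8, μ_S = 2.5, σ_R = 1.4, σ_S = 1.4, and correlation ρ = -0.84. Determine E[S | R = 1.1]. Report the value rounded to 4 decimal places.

The regression of S on R has slope ρ·σ_S/σ_R and passes through (μ_R, μ_S).
E[S | R=1.1] = 2.5 + (-0.84)·(1.4/1.4)·(1.1 − (4.8)) = 2.5 + (-0.84)·(-3.7) = 5.6080.

5.6080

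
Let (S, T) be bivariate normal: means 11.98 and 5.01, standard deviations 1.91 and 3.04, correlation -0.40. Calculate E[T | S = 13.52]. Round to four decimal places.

E[T | S=x] = μ_T + ρ(σ_T/σ_S)(x − μ_S) for jointly normal variables.
E[T | S=13.52] = 5.01 + (-0.40)·(3.04/1.91)·(13.52 − (11.98)) = 5.01 + (-0.63665)·(1.54) = 4.0296.

4.0296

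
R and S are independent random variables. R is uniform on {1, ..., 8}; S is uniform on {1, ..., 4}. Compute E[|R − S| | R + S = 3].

Outcomes with R + S = 3: (1,2), (2,1), each with probability 1/32.
E[|R − S| | R + S = 3] = (1 + 1) / 2 = 1.

1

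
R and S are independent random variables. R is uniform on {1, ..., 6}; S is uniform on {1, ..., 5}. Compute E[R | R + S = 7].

Outcomes with R + S = 7: (2,5), (3,4), (4,3), (5,2), (6,1), each with probability 1/30.
E[R | R + S = 7] = (2 + 3 + 4 + 5 + 6) / 5 = 4.

4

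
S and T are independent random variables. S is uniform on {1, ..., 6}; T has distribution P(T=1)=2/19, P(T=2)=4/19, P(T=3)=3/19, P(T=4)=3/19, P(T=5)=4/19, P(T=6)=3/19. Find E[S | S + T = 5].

P(S + T = 5) = 2/19.
Summing S·P(x,y) over outcomes with S + T = 5 gives 29/114.
E[S | S + T = 5] = (29/114) / (2/19) = 29/12.

29/12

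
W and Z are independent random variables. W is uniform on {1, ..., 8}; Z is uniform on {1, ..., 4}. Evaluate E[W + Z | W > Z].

87/11

P(W > Z) = 11/16.
Summing (W+Z)·P(x,y) over outcomes with W > Z gives 87/16.
E[W + Z | W > Z] = (87/16) / (11/16) = 87/11.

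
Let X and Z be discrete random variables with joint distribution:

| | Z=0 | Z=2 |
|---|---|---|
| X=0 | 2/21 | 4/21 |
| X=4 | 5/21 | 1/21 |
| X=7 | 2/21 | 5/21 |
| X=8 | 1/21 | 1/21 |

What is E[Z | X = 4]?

1/3

P(X = 4) = 2/7.
Σ Z·P over the event = 0·(5/21) + 2·(1/21) = 2/21.
E[Z | X = 4] = (2/21) / (2/7) = 1/3.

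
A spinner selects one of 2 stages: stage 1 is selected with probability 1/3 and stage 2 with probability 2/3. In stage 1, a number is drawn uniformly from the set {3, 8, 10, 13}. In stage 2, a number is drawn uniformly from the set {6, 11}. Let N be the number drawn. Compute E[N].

17/2

E[N | stage 1] = (3+8+10+13)/4 = 17/2.
E[N | stage 2] = (6+11)/2 = 17/2.
E[N] = (1/3)·(17/2) + (2/3)·(17/2) = 17/2.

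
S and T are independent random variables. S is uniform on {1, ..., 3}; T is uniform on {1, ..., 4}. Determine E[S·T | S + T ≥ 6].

29/3

Outcomes with S + T ≥ 6: (2,4), (3,3), (3,4), each with probability 1/12.
E[S·T | S + T ≥ 6] = (8 + 9 + 12) / 3 = 29/3.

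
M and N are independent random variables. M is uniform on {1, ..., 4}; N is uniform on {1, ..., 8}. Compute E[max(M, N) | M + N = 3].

2

P(M + N = 3) = 1/16.
Summing max(M,N)·P(x,y) over outcomes with M + N = 3 gives 1/8.
E[max(M, N) | M + N = 3] = (1/8) / (1/16) = 2.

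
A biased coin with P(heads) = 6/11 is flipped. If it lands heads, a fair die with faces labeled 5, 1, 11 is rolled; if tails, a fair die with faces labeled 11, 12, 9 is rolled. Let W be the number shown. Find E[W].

262/33

E[W | heads] = (5+1+11)/3 = 17/3.
E[W | tails] = (11+12+9)/3 = 32/3.
By the law of total expectation,
E[W] = (6/11)·(17/3) + (5/11)·(32/3) = 262/33.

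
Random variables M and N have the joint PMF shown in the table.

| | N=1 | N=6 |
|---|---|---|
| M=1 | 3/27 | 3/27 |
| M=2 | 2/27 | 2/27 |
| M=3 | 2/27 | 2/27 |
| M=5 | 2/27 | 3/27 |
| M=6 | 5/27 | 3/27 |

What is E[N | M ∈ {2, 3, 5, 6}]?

71/21

P(M ∈ {2, 3, 5, 6}) = 7/9.
Σ N·P over the event = 1·(2/27) + 6·(2/27) + 1·(2/27) + 6·(2/27) + 1·(2/27) + 6·(3/27) + 1·(5/27) + 6·(3/27) = 71/27.
E[N | M ∈ {2, 3, 5, 6}] = (71/27) / (7/9) = 71/21.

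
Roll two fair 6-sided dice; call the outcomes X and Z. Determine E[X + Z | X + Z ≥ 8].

28/3

P(X + Z ≥ 8) = 5/12.
Summing (X+Z)·P(x,y) over outcomes with X + Z ≥ 8 gives 35/9.
E[X + Z | X + Z ≥ 8] = (35/9) / (5/12) = 28/3.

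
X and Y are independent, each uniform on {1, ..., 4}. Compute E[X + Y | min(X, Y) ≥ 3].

P(min(X, Y) ≥ 3) = 1/4.
Summing (X+Y)·P(x,y) over outcomes with min(X, Y) ≥ 3 gives 7/4.
E[X + Y | min(X, Y) ≥ 3] = (7/4) / (1/4) = 7.

7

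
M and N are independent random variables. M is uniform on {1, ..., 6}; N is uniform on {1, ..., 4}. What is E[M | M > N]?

P(M > N) = 7/12.
Summing M·P(x,y) over outcomes with M > N gives 8/3.
E[M | M > N] = (8/3) / (7/12) = 32/7.

32/7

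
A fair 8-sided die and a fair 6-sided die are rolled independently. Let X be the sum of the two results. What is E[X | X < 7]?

P(X < 7) = 5/16.
Σ over the event: 2·1/48 + 3·1/24 + 4·1/16 + 5·1/12 + 6·5/48 = 35/24.
E[X | X < 7] = (35/24) / (5/16) = 14/3.

14/3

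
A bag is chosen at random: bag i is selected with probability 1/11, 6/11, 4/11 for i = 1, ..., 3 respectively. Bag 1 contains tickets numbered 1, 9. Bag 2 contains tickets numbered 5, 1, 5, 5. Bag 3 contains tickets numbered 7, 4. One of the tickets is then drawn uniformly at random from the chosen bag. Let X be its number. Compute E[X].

51/11

E[X | bag 1] = (1+9)/2 = 5.
E[X | bag 2] = (5+1+5+5)/4 = 4.
E[X | bag 3] = (7+4)/2 = 11/2.
By the law of total expectation,
E[X] = (1/11)·(5) + (6/11)·(4) + (4/11)·(11/2) = 51/11.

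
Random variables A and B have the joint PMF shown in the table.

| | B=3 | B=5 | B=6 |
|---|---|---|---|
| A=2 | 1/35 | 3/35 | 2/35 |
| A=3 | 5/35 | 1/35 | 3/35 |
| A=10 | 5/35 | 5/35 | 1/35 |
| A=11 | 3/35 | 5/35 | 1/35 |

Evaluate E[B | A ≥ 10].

43/10

P(A ≥ 10) = 4/7.
Σ B·P over the event = 3·(5/35) + 5·(5/35) + 6·(1/35) + 3·(3/35) + 5·(5/35) + 6·(1/35) = 86/35.
E[B | A ≥ 10] = (86/35) / (4/7) = 43/10.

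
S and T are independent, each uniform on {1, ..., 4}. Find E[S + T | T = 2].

9/2

Outcomes with T = 2: (1,2), (2,2), (3,2), (4,2), each with probability 1/16.
E[S + T | T = 2] = (3 + 4 + 5 + 6) / 4 = 9/2.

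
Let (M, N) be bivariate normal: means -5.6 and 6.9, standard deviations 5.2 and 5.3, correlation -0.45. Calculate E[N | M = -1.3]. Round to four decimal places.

For a bivariate normal, E[N | M=x] = μ_N + ρ·(σ_N/σ_M)·(x − μ_M).
E[N | M=-1.3] = 6.9 + (-0.45)·(5.3/5.2)·(-1.3 − (-5.6)) = 6.9 + (-0.45865)·(4.3) = 4.9278.

4.9278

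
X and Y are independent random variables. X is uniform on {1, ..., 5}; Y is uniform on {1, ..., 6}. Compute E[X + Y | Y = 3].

Outcomes with Y = 3: (1,3), (2,3), (3,3), (4,3), (5,3), each with probability 1/30.
E[X + Y | Y = 3] = (4 + 5 + 6 + 7 + 8) / 5 = 6.

6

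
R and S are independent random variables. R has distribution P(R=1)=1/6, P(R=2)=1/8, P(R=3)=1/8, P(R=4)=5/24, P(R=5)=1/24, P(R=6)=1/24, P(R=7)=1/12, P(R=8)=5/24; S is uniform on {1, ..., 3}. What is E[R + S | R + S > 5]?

P(R + S > 5) = 5/9.
Summing (R+S)·P(x,y) over outcomes with R + S > 5 gives 83/18.
E[R + S | R + S > 5] = (83/18) / (5/9) = 83/10.

83/10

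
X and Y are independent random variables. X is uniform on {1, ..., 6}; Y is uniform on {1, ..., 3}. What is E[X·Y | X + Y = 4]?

P(X + Y = 4) = 1/6.
Summing XY·P(x,y) over outcomes with X + Y = 4 gives 5/9.
E[X·Y | X + Y = 4] = (5/9) / (1/6) = 10/3.

10/3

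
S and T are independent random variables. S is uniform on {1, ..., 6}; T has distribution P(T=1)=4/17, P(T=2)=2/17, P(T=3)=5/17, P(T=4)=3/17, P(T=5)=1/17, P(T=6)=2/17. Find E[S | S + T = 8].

56/13

P(S + T = 8) = 13/102.
Summing S·P(x,y) over outcomes with S + T = 8 gives 28/51.
E[S | S + T = 8] = (28/51) / (13/102) = 56/13.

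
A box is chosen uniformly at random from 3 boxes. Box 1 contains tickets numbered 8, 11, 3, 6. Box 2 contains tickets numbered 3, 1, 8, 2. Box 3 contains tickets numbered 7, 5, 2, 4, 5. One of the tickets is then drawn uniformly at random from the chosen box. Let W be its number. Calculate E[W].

151/30

E[W | box 1] = (8+11+3+6)/4 = 7.
E[W | box 2] = (3+1+8+2)/4 = 7/2.
E[W | box 3] = (7+5+2+4+5)/5 = 23/5.
By the law of total expectation,
E[W] = (1/3)·(7) + (1/3)·(7/2) + (1/3)·(23/5) = 151/30.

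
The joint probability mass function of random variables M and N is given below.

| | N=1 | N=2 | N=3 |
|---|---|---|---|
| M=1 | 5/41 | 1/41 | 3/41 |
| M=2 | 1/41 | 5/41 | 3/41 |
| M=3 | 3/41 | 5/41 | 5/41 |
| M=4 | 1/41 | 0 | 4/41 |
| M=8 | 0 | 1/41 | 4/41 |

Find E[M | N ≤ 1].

P(N ≤ 1) = 10/41.
Σ M·P over the event = 1·(5/41) + 2·(1/41) + 3·(3/41) + 4·(1/41) = 20/41.
E[M | N ≤ 1] = (20/41) / (10/41) = 2.

2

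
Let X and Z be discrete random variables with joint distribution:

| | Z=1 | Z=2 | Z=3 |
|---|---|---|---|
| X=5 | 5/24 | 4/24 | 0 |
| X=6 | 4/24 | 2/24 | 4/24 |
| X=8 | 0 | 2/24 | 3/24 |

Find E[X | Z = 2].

P(Z = 2) = 1/3.
Σ X·P over the event = 5·(4/24) + 6·(2/24) + 8·(2/24) = 2.
E[X | Z = 2] = (2) / (1/3) = 6.

6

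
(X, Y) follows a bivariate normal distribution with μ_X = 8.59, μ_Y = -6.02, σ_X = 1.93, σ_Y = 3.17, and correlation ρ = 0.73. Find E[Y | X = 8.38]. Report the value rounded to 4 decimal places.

The regression of Y on X has slope ρ·σ_Y/σ_X and passes through (μ_X, μ_Y).
E[Y | X=8.38] = -6.02 + (0.73)·(3.17/1.93)·(8.38 − (8.59)) = -6.02 + (1.199)·(-0.21) = -6.2718.

-6.2718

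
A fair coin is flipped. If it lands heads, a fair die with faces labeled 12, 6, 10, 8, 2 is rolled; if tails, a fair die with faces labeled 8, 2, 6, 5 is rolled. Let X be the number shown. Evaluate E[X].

E[X | heads] = (12+6+10+8+2)/5 = 38/5.
E[X | tails] = (8+2+6+5)/4 = 21/4.
By the law of total expectation,
E[X] = (1/2)·(38/5) + (1/2)·(21/4) = 257/40.

257/40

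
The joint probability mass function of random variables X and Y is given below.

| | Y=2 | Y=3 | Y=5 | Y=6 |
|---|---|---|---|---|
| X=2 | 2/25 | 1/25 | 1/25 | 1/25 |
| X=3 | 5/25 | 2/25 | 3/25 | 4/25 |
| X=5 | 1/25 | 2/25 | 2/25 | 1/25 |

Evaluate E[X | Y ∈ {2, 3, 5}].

P(Y ∈ {2, 3, 5}) = 19/25.
Summing X·P(X=x,Y=y) over the conditioning event gives 63/25.
E[X | Y ∈ {2, 3, 5}] = (63/25) / (19/25) = 63/19.

63/19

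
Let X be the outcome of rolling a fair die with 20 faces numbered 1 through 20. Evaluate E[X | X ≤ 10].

Given X ≤ 10, X is equally likely to be any of {1, 2, 3, 4, 5, 6, 7, 8, 9, 10}.
E[X | X ≤ 10] = (1 + 2 + 3 + 4 + 5 + 6 + 7 + 8 + 9 + 10) / 10 = 11/2.

11/2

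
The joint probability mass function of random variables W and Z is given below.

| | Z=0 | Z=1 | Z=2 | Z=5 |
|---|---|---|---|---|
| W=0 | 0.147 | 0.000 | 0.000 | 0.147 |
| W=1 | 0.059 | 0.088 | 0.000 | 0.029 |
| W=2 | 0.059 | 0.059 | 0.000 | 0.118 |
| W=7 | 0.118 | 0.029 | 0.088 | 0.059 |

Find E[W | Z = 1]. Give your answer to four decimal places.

2.3239

P(Z = 1) = 0.176.
Σ W·P over the event = 1·(0.088) + 2·(0.059) + 7·(0.029) = 0.409.
E[W | Z = 1] = (0.409) / (0.176) = 2.3239.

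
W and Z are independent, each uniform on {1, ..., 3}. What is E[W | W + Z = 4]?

2

Outcomes with W + Z = 4: (1,3), (2,2), (3,1), each with probability 1/9.
E[W | W + Z = 4] = (1 + 2 + 3) / 3 = 2.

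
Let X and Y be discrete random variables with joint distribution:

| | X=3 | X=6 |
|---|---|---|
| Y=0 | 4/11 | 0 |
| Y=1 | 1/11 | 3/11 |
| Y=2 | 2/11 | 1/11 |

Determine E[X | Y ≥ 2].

P(Y ≥ 2) = 3/11.
Σ X·P over the event = 3·(2/11) + 6·(1/11) = 12/11.
E[X | Y ≥ 2] = (12/11) / (3/11) = 4.

4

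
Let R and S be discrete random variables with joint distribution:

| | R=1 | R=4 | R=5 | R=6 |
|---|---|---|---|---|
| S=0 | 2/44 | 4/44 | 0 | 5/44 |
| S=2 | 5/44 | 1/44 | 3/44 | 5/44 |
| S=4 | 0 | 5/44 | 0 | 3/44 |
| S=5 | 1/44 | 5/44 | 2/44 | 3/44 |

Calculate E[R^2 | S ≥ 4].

P(S ≥ 4) = 19/44.
Summing R^2·P(R=x,S=y) over the conditioning event gives 427/44.
E[R^2 | S ≥ 4] = (427/44) / (19/44) = 427/19.

427/19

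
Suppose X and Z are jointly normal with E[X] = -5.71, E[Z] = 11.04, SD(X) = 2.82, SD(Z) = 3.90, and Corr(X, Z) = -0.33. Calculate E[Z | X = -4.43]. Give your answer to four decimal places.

10.4558

For a bivariate normal, E[Z | X=x] = μ_Z + ρ·(σ_Z/σ_X)·(x − μ_X).
E[Z | X=-4.43] = 11.04 + (-0.33)·(3.90/2.82)·(-4.43 − (-5.71)) = 11.04 + (-0.45638)·(1.28) = 10.4558.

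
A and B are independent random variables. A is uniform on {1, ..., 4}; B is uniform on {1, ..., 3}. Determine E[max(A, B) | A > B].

Outcomes with A > B: (2,1), (3,1), (3,2), (4,1), (4,2), (4,3), each with probability 1/12.
E[max(A, B) | A > B] = (2 + 3 + 3 + 4 + 4 + 4) / 6 = 10/3.

10/3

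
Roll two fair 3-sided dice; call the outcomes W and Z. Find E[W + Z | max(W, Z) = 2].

Outcomes with max(W, Z) = 2: (1,2), (2,1), (2,2), each with probability 1/9.
E[W + Z | max(W, Z) = 2] = (3 + 3 + 4) / 3 = 10/3.

10/3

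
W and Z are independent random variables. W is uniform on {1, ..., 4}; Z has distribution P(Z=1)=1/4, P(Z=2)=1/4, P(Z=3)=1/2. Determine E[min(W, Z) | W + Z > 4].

P(W + Z > 4) = 9/16.
Summing min(W,Z)·P(x,y) over outcomes with W + Z > 4 gives 21/16.
E[min(W, Z) | W + Z > 4] = (21/16) / (9/16) = 7/3.

7/3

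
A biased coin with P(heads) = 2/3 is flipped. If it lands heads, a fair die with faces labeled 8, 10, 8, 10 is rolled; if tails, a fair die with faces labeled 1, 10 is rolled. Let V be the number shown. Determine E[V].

E[V | heads] = (8+10+8+10)/4 = 9.
E[V | tails] = (1+10)/2 = 11/2.
E[V] = (2/3)·(9) + (1/3)·(11/2) = 47/6.

47/6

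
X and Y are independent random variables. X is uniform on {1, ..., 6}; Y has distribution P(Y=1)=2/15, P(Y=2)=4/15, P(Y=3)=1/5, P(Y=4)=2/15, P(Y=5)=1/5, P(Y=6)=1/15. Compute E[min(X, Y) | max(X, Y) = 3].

28/15

P(max(X, Y) = 3) = 1/6.
Summing min(X,Y)·P(x,y) over outcomes with max(X, Y) = 3 gives 14/45.
E[min(X, Y) | max(X, Y) = 3] = (14/45) / (1/6) = 28/15.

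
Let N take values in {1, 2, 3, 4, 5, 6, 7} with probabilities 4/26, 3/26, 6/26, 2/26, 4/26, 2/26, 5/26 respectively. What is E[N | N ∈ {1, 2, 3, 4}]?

P(N ∈ {1, 2, 3, 4}) = 15/26.
Σ over the event: 1·2/13 + 2·3/26 + 3·3/13 + 4·1/13 = 18/13.
E[N | N ∈ {1, 2, 3, 4}] = (18/13) / (15/26) = 12/5.

12/5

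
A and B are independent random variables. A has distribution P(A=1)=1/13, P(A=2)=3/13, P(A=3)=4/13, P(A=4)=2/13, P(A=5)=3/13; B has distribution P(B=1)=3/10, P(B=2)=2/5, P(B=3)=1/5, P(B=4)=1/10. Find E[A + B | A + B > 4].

P(A + B > 4) = 44/65.
Summing (A+B)·P(x,y) over outcomes with A + B > 4 gives 272/65.
E[A + B | A + B > 4] = (272/65) / (44/65) = 68/11.

68/11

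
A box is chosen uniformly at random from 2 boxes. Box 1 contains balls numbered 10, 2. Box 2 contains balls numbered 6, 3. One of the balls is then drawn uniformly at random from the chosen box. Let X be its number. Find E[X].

21/4

E[X | box 1] = (10+2)/2 = 6.
E[X | box 2] = (6+3)/2 = 9/2.
E[X] = (1/2)·(6) + (1/2)·(9/2) = 21/4.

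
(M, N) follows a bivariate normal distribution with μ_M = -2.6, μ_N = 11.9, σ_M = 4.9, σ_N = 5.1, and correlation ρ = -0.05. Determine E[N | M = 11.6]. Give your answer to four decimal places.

11.1610

For a bivariate normal, E[N | M=x] = μ_N + ρ·(σ_N/σ_M)·(x − μ_M).
E[N | M=11.6] = 11.9 + (-0.05)·(5.1/4.9)·(11.6 − (-2.6)) = 11.9 + (-0.052041)·(14.2) = 11.1610.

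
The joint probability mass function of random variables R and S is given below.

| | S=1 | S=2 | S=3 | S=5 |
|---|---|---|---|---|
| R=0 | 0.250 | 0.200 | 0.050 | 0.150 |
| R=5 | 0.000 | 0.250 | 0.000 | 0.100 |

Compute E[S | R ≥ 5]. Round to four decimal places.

2.8571

P(R ≥ 5) = 0.350.
Σ S·P over the event = 2·(0.250) + 5·(0.100) = 1.000.
E[S | R ≥ 5] = (1.000) / (0.350) = 2.8571.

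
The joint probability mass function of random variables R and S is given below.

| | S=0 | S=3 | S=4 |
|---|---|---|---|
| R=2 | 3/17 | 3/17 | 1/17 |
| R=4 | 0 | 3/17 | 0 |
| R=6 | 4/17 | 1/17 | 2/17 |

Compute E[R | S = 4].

14/3

P(S = 4) = 3/17.
Σ R·P over the event = 2·(1/17) + 6·(2/17) = 14/17.
E[R | S = 4] = (14/17) / (3/17) = 14/3.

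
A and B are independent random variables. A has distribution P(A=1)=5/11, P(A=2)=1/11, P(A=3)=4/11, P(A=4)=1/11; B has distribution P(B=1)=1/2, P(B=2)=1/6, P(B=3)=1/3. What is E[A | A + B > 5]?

P(A + B > 5) = 1/6.
Summing A·P(x,y) over outcomes with A + B > 5 gives 6/11.
E[A | A + B > 5] = (6/11) / (1/6) = 36/11.

36/11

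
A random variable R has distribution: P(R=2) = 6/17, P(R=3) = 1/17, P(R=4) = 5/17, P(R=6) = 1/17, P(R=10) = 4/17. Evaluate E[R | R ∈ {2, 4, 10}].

24/5

P(R ∈ {2, 4, 10}) = 15/17.
Σ over the event: 2·6/17 + 4·5/17 + 10·4/17 = 72/17.
E[R | R ∈ {2, 4, 10}] = (72/17) / (15/17) = 24/5.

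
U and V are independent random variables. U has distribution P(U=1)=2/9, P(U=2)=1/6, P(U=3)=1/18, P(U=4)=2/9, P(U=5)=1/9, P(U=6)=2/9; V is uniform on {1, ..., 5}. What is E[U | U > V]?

P(U > V) = 1/2.
Summing U·P(x,y) over outcomes with U > V gives 22/9.
E[U | U > V] = (22/9) / (1/2) = 44/9.

44/9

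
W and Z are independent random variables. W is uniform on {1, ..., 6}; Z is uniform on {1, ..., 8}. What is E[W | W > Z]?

14/3

P(W > Z) = 5/16.
Summing W·P(x,y) over outcomes with W > Z gives 35/24.
E[W | W > Z] = (35/24) / (5/16) = 14/3.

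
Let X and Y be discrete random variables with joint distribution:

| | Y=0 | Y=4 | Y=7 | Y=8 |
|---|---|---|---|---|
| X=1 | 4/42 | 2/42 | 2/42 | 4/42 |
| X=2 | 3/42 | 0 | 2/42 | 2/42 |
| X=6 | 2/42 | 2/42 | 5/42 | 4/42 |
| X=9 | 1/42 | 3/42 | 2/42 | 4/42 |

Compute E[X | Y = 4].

41/7

P(Y = 4) = 1/6.
Σ X·P over the event = 1·(2/42) + 6·(2/42) + 9·(3/42) = 41/42.
E[X | Y = 4] = (41/42) / (1/6) = 41/7.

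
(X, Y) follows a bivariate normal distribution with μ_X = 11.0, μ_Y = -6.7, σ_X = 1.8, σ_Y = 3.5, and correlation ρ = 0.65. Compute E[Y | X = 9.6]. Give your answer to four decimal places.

The regression of Y on X has slope ρ·σ_Y/σ_X and passes through (μ_X, μ_Y).
E[Y | X=9.6] = -6.7 + (0.65)·(3.5/1.8)·(9.6 − (11.0)) = -6.7 + (1.26389)·(-1.4) = -8.4694.

-8.4694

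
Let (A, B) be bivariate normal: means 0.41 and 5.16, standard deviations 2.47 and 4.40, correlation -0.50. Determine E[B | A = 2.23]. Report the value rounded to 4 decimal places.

The regression of B on A has slope ρ·σ_B/σ_A and passes through (μ_A, μ_B).
E[B | A=2.23] = 5.16 + (-0.50)·(4.40/2.47)·(2.23 − (0.41)) = 5.16 + (-0.89069)·(1.82) = 3.5389.

3.5389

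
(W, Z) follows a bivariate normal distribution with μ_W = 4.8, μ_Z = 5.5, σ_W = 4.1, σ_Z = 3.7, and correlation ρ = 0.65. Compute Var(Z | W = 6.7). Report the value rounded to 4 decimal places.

Var(Z | W=x) = (1 − ρ²)·σ_Z².
Var(Z | W=6.7) = (3.7)²·(1 − (0.65)²) = 13.69·0.5775 = 7.9060.

7.9060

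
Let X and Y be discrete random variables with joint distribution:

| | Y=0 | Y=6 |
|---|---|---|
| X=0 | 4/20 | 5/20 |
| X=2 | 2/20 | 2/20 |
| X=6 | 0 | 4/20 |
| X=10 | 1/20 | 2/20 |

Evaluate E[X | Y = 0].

P(Y = 0) = 7/20.
Summing X·P(X=x,Y=y) over the conditioning event gives 7/10.
E[X | Y = 0] = (7/10) / (7/20) = 2.

2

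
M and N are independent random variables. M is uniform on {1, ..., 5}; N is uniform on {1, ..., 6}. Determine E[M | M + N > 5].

P(M + N > 5) = 2/3.
Summing M·P(x,y) over outcomes with M + N > 5 gives 7/3.
E[M | M + N > 5] = (7/3) / (2/3) = 7/2.

7/2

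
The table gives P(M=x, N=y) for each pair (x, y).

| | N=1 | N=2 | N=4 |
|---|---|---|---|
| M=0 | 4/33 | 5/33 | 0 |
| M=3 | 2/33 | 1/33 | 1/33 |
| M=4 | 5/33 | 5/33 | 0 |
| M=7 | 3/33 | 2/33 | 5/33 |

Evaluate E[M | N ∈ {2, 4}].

P(N ∈ {2, 4}) = 19/33.
Σ M·P over the event = 0·(5/33) + 3·(1/33) + 3·(1/33) + 4·(5/33) + 7·(2/33) + 7·(5/33) = 25/11.
E[M | N ∈ {2, 4}] = (25/11) / (19/33) = 75/19.

75/19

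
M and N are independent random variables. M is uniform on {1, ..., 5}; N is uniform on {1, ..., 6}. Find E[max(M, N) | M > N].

4

Outcomes with M > N: (2,1), (3,1), (3,2), (4,1), (4,2), (4,3), (5,1), (5,2), (5,3), (5,4), each with probability 1/30.
E[max(M, N) | M > N] = (2 + 3 + 3 + 4 + 4 + 4 + 5 + 5 + 5 + 5) / 10 = 4.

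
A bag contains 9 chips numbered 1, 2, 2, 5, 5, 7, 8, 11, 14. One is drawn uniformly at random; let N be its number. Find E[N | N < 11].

30/7

P(N < 11) = 7/9.
Σ over the event: 1·1/9 + 2·2/9 + 5·2/9 + 7·1/9 + 8·1/9 = 10/3.
E[N | N < 11] = (10/3) / (7/9) = 30/7.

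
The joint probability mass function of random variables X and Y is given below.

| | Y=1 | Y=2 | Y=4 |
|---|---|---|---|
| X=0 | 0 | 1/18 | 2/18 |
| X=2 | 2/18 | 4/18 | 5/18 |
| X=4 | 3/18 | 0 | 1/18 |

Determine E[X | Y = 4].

P(Y = 4) = 4/9.
Σ X·P over the event = 0·(2/18) + 2·(5/18) + 4·(1/18) = 7/9.
E[X | Y = 4] = (7/9) / (4/9) = 7/4.

7/4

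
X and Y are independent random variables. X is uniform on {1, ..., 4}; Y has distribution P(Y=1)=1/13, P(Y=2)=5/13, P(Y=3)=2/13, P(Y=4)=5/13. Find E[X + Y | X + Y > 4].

P(X + Y > 4) = 37/52.
Summing (X+Y)·P(x,y) over outcomes with X + Y > 4 gives 113/26.
E[X + Y | X + Y > 4] = (113/26) / (37/52) = 226/37.

226/37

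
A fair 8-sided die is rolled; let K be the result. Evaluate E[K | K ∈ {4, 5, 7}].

16/3

P(K ∈ {4, 5, 7}) = 3/8.
Σ over the event: 4·1/8 + 5·1/8 + 7·1/8 = 2.
E[K | K ∈ {4, 5, 7}] = (2) / (3/8) = 16/3.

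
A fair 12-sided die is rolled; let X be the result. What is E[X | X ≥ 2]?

Given X ≥ 2, X is equally likely to be any of {2, 3, 4, 5, 6, 7, 8, 9, 10, 11, 12}.
E[X | X ≥ 2] = (2 + 3 + 4 + 5 + 6 + 7 + 8 + 9 + 10 + 11 + 12) / 11 = 7.

7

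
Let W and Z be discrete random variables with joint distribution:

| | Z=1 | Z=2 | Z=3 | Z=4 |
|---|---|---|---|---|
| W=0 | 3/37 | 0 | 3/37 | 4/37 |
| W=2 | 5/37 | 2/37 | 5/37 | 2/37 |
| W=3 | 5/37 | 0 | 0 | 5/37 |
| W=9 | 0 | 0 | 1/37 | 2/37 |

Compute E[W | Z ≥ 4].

37/13

P(Z ≥ 4) = 13/37.
Σ W·P over the event = 0·(4/37) + 2·(2/37) + 3·(5/37) + 9·(2/37) = 1.
E[W | Z ≥ 4] = (1) / (13/37) = 37/13.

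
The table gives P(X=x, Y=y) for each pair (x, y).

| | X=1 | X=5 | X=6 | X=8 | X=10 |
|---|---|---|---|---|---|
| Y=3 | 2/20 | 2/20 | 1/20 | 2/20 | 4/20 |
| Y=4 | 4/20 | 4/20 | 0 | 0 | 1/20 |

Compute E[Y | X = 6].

P(X = 6) = 1/20.
Summing Y·P(X=x,Y=y) over the conditioning event gives 3/20.
E[Y | X = 6] = (3/20) / (1/20) = 3.

3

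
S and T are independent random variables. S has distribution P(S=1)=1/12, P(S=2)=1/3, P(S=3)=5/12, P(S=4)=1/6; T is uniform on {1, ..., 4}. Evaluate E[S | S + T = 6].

P(S + T = 6) = 11/48.
Summing S·P(x,y) over outcomes with S + T = 6 gives 31/48.
E[S | S + T = 6] = (31/48) / (11/48) = 31/11.

31/11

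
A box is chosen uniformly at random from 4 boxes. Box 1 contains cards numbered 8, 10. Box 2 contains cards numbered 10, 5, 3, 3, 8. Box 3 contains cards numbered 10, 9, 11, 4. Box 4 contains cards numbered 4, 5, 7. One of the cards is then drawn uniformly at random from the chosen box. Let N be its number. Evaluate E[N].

E[N | box 1] = (8+10)/2 = 9.
E[N | box 2] = (10+5+3+3+8)/5 = 29/5.
E[N | box 3] = (10+9+11+4)/4 = 17/2.
E[N | box 4] = (4+5+7)/3 = 16/3.
E[N] = (1/4)·(9) + (1/4)·(29/5) + (1/4)·(17/2) + (1/4)·(16/3) = 859/120.

859/120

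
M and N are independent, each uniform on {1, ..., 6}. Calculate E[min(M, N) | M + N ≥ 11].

16/3

Outcomes with M + N ≥ 11: (5,6), (6,5), (6,6), each with probability 1/36.
E[min(M, N) | M + N ≥ 11] = (5 + 5 + 6) / 3 = 16/3.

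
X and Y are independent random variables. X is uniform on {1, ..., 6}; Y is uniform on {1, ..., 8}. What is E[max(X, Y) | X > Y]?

P(X > Y) = 5/16.
Summing max(X,Y)·P(x,y) over outcomes with X > Y gives 35/24.
E[max(X, Y) | X > Y] = (35/24) / (5/16) = 14/3.

14/3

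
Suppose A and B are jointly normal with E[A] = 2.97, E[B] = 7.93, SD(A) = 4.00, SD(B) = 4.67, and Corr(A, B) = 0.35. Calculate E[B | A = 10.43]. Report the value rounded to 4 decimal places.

E[B | A=x] = μ_B + ρ(σ_B/σ_A)(x − μ_A) for jointly normal variables.
E[B | A=10.43] = 7.93 + (0.35)·(4.67/4.00)·(10.43 − (2.97)) = 7.93 + (0.408625)·(7.46) = 10.9783.

10.9783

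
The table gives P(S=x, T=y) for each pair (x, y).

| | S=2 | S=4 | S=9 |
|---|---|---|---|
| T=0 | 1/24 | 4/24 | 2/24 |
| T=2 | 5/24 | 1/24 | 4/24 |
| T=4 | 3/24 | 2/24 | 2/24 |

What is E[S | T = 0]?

36/7

P(T = 0) = 7/24.
Σ S·P over the event = 2·(1/24) + 4·(4/24) + 9·(2/24) = 3/2.
E[S | T = 0] = (3/2) / (7/24) = 36/7.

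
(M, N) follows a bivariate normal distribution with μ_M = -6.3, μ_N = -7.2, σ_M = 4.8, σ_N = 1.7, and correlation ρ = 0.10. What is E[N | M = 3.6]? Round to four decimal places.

-6.8494

E[N | M=x] = μ_N + ρ(σ_N/σ_M)(x − μ_M) for jointly normal variables.
E[N | M=3.6] = -7.2 + (0.10)·(1.7/4.8)·(3.6 − (-6.3)) = -7.2 + (0.035417)·(9.9) = -6.8494.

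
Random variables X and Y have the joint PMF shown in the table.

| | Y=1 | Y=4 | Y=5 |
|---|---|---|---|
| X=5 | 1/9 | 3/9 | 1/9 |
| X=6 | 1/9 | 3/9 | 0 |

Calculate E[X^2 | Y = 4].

P(Y = 4) = 2/3.
Σ X^2·P over the event = 25·(3/9) + 36·(3/9) = 61/3.
E[X^2 | Y = 4] = (61/3) / (2/3) = 61/2.

61/2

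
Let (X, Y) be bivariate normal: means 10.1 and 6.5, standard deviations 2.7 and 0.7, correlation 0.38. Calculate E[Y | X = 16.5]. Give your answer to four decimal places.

E[Y | X=x] = μ_Y + ρ(σ_Y/σ_X)(x − μ_X) for jointly normal variables.
E[Y | X=16.5] = 6.5 + (0.38)·(0.7/2.7)·(16.5 − (10.1)) = 6.5 + (0.098519)·(6.4) = 7.1305.

7.1305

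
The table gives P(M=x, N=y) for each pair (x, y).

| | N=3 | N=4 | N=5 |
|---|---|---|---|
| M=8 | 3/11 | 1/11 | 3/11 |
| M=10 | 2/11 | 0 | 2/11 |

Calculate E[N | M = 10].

P(M = 10) = 4/11.
Σ N·P over the event = 3·(2/11) + 5·(2/11) = 16/11.
E[N | M = 10] = (16/11) / (4/11) = 4.

4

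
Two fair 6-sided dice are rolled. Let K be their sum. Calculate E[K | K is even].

7

P(K is even) = 1/2.
Σ over the event: 2·1/36 + 4·1/12 + 6·5/36 + 8·5/36 + 10·1/12 + 12·1/36 = 7/2.
E[K | K is even] = (7/2) / (1/2) = 7.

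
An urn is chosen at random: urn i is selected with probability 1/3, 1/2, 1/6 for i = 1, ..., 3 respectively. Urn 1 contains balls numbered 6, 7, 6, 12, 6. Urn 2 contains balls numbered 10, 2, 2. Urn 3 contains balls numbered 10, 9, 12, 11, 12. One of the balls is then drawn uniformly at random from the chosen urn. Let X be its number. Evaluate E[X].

33/5

E[X | urn 1] = (6+7+6+12+6)/5 = 37/5.
E[X | urn 2] = (10+2+2)/3 = 14/3.
E[X | urn 3] = (10+9+12+11+12)/5 = 54/5.
By the law of total expectation,
E[X] = (1/3)·(37/5) + (1/2)·(14/3) + (1/6)·(54/5) = 33/5.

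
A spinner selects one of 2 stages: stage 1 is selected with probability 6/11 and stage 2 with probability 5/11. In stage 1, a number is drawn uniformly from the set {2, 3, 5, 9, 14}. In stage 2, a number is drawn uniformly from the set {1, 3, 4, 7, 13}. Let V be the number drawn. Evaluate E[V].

E[V | stage 1] = (2+3+5+9+14)/5 = 33/5.
E[V | stage 2] = (1+3+4+7+13)/5 = 28/5.
By the law of total expectation,
E[V] = (6/11)·(33/5) + (5/11)·(28/5) = 338/55.

338/55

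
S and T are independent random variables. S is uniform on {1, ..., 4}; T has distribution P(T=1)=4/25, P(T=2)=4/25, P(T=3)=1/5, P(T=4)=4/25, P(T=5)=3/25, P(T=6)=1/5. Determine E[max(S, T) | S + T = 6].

31/8

P(S + T = 6) = 4/25.
Summing max(S,T)·P(x,y) over outcomes with S + T = 6 gives 31/50.
E[max(S, T) | S + T = 6] = (31/50) / (4/25) = 31/8.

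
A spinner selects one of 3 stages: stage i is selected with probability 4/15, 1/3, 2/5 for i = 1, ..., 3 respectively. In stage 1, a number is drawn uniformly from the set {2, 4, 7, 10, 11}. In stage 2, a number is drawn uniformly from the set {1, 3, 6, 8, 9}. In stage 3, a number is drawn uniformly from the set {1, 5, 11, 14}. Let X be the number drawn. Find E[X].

E[X | stage 1] = (2+4+7+10+11)/5 = 34/5.
E[X | stage 2] = (1+3+6+8+9)/5 = 27/5.
E[X | stage 3] = (1+5+11+14)/4 = 31/4.
By the law of total expectation,
E[X] = (4/15)·(34/5) + (1/3)·(27/5) + (2/5)·(31/4) = 1007/150.

1007/150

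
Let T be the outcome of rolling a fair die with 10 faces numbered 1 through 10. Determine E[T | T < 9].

9/2

Given T < 9, T is equally likely to be any of {1, 2, 3, 4, 5, 6, 7, 8}.
E[T | T < 9] = (1 + 2 + 3 + 4 + 5 + 6 + 7 + 8) / 8 = 9/2.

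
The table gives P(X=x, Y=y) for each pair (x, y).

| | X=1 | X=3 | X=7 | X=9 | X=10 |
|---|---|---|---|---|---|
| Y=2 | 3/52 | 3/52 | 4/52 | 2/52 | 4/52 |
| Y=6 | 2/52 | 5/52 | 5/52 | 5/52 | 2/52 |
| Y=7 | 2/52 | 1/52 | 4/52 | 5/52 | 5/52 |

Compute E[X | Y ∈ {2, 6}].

P(Y ∈ {2, 6}) = 35/52.
Summing X·P(X=x,Y=y) over the conditioning event gives 215/52.
E[X | Y ∈ {2, 6}] = (215/52) / (35/52) = 43/7.

43/7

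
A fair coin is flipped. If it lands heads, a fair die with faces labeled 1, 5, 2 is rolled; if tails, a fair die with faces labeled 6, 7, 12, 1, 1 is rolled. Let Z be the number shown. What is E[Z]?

121/30

E[Z | heads] = (1+5+2)/3 = 8/3.
E[Z | tails] = (6+7+12+1+1)/5 = 27/5.
By the law of total expectation,
E[Z] = (1/2)·(8/3) + (1/2)·(27/5) = 121/30.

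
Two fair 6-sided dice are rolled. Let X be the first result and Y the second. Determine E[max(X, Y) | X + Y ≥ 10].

35/6

Outcomes with X + Y ≥ 10: (4,6), (5,5), (5,6), (6,4), (6,5), (6,6), each with probability 1/36.
E[max(X, Y) | X + Y ≥ 10] = (6 + 5 + 6 + 6 + 6 + 6) / 6 = 35/6.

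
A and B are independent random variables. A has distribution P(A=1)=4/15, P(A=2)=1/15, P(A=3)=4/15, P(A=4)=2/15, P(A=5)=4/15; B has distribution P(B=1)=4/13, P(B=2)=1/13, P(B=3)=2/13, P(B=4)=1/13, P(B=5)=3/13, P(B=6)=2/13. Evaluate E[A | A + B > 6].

334/89

P(A + B > 6) = 89/195.
Summing A·P(x,y) over outcomes with A + B > 6 gives 334/195.
E[A | A + B > 6] = (334/195) / (89/195) = 334/89.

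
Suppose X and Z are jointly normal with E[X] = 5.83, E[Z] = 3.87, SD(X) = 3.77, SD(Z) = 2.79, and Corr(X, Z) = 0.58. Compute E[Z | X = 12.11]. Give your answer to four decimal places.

6.5656

For a bivariate normal, E[Z | X=x] = μ_Z + ρ·(σ_Z/σ_X)·(x − μ_X).
E[Z | X=12.11] = 3.87 + (0.58)·(2.79/3.77)·(12.11 − (5.83)) = 3.87 + (0.42923)·(6.28) = 6.5656.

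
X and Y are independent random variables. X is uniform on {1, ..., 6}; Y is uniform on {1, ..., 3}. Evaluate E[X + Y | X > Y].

25/4

P(X > Y) = 2/3.
Summing (X+Y)·P(x,y) over outcomes with X > Y gives 25/6.
E[X + Y | X > Y] = (25/6) / (2/3) = 25/4.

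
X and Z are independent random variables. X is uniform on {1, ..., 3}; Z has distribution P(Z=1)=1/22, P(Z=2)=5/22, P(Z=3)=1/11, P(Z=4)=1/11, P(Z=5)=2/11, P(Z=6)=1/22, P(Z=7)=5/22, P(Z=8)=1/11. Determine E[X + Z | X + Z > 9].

92/9

P(X + Z > 9) = 3/22.
Summing (X+Z)·P(x,y) over outcomes with X + Z > 9 gives 46/33.
E[X + Z | X + Z > 9] = (46/33) / (3/22) = 92/9.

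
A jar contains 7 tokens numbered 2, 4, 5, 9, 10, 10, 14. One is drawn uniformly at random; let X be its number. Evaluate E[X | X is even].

P(X is even) = 5/7.
Σ over the event: 2·1/7 + 4·1/7 + 10·2/7 + 14·1/7 = 40/7.
E[X | X is even] = (40/7) / (5/7) = 8.

8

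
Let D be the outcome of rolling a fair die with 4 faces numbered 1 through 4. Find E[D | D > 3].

Given D > 3, D is equally likely to be any of {4}.
E[D | D > 3] = (4) / 1 = 4.

4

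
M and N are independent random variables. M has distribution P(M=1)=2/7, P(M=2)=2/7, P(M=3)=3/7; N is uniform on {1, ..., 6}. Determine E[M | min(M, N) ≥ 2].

P(min(M, N) ≥ 2) = 25/42.
Summing M·P(x,y) over outcomes with min(M, N) ≥ 2 gives 65/42.
E[M | min(M, N) ≥ 2] = (65/42) / (25/42) = 13/5.

13/5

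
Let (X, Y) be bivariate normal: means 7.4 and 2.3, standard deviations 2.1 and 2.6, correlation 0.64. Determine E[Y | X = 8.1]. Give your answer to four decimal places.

The regression of Y on X has slope ρ·σ_Y/σ_X and passes through (μ_X, μ_Y).
E[Y | X=8.1] = 2.3 + (0.64)·(2.6/2.1)·(8.1 − (7.4)) = 2.3 + (0.79238)·(0.7) = 2.8547.

2.8547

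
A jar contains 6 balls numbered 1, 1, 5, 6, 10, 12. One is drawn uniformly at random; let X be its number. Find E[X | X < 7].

13/4

P(X < 7) = 2/3.
Σ over the event: 1·1/3 + 5·1/6 + 6·1/6 = 13/6.
E[X | X < 7] = (13/6) / (2/3) = 13/4.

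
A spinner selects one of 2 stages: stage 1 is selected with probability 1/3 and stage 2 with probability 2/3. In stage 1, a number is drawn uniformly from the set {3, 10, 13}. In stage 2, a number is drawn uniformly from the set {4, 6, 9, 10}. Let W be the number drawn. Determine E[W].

E[W | stage 1] = (3+10+13)/3 = 26/3.
E[W | stage 2] = (4+6+9+10)/4 = 29/4.
By the law of total expectation,
E[W] = (1/3)·(26/3) + (2/3)·(29/4) = 139/18.

139/18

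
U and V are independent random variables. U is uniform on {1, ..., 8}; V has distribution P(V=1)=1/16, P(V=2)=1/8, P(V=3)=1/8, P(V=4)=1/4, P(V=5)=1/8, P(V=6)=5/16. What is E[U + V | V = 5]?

19/2

P(V = 5) = 1/8.
Summing (U+V)·P(x,y) over outcomes with V = 5 gives 19/16.
E[U + V | V = 5] = (19/16) / (1/8) = 19/2.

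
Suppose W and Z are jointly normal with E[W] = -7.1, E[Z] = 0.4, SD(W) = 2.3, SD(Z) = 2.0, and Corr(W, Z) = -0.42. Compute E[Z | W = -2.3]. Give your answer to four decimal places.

E[Z | W=x] = μ_Z + ρ(σ_Z/σ_W)(x − μ_W) for jointly normal variables.
E[Z | W=-2.3] = 0.4 + (-0.42)·(2.0/2.3)·(-2.3 − (-7.1)) = 0.4 + (-0.365217)·(4.8) = -1.3530.

-1.3530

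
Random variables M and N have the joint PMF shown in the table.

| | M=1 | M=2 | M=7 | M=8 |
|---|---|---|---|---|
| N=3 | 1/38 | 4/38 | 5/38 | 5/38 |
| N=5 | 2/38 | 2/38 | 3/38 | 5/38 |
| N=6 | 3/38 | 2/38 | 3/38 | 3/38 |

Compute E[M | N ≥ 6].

P(N ≥ 6) = 11/38.
Σ M·P over the event = 1·(3/38) + 2·(2/38) + 7·(3/38) + 8·(3/38) = 26/19.
E[M | N ≥ 6] = (26/19) / (11/38) = 52/11.

52/11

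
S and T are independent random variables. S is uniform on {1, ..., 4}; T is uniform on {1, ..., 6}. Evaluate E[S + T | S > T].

Outcomes with S > T: (2,1), (3,1), (3,2), (4,1), (4,2), (4,3), each with probability 1/24.
E[S + T | S > T] = (3 + 4 + 5 + 5 + 6 + 7) / 6 = 5.

5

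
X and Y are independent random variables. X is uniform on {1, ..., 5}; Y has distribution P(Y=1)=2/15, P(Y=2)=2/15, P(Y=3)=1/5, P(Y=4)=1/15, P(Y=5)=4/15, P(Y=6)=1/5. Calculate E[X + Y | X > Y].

6

P(X > Y) = 7/25.
Summing (X+Y)·P(x,y) over outcomes with X > Y gives 42/25.
E[X + Y | X > Y] = (42/25) / (7/25) = 6.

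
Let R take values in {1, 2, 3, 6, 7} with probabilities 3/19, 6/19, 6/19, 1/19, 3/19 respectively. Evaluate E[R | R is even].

18/7

P(R is even) = 7/19.
Σ over the event: 2·6/19 + 6·1/19 = 18/19.
E[R | R is even] = (18/19) / (7/19) = 18/7.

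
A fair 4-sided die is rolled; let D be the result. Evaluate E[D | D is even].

Given D is even, D is equally likely to be any of {2, 4}.
E[D | D is even] = (2 + 4) / 2 = 3.

3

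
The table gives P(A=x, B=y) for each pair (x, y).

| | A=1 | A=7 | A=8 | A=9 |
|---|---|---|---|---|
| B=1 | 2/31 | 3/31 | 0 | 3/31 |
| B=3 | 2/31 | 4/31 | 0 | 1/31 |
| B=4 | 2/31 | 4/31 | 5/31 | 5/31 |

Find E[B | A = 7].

31/11

P(A = 7) = 11/31.
Σ B·P over the event = 1·(3/31) + 3·(4/31) + 4·(4/31) = 1.
E[B | A = 7] = (1) / (11/31) = 31/11.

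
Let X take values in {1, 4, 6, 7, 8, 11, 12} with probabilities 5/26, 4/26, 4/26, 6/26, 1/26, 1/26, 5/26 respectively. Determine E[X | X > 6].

121/13

P(X > 6) = 1/2.
Σ over the event: 7·3/13 + 8·1/26 + 11·1/26 + 12·5/26 = 121/26.
E[X | X > 6] = (121/26) / (1/2) = 121/13.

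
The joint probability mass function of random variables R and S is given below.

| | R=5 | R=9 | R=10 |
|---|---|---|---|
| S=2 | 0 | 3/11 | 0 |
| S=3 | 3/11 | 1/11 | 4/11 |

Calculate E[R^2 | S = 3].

139/2

P(S = 3) = 8/11.
Σ R^2·P over the event = 25·(3/11) + 81·(1/11) + 100·(4/11) = 556/11.
E[R^2 | S = 3] = (556/11) / (8/11) = 139/2.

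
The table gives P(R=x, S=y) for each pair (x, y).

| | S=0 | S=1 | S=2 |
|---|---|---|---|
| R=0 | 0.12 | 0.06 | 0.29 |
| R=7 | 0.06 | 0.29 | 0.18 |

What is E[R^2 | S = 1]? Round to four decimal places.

P(S = 1) = 0.35.
Σ R^2·P over the event = 0·(0.06) + 49·(0.29) = 14.21.
E[R^2 | S = 1] = (14.21) / (0.35) = 40.6000.

40.6000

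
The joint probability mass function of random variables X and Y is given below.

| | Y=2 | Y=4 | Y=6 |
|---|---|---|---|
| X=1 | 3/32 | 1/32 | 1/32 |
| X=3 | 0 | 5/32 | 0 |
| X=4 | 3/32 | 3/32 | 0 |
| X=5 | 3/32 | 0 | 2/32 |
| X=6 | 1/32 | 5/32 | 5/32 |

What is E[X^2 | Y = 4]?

P(Y = 4) = 7/16.
Σ X^2·P over the event = 1·(1/32) + 9·(5/32) + 16·(3/32) + 36·(5/32) = 137/16.
E[X^2 | Y = 4] = (137/16) / (7/16) = 137/7.

137/7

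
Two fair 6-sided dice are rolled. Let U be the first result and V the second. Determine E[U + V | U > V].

7

P(U > V) = 5/12.
Summing (U+V)·P(x,y) over outcomes with U > V gives 35/12.
E[U + V | U > V] = (35/12) / (5/12) = 7.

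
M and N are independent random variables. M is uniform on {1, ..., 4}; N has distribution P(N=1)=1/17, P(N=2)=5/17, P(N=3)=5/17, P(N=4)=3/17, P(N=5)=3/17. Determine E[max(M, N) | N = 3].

P(N = 3) = 5/17.
Summing max(M,N)·P(x,y) over outcomes with N = 3 gives 65/68.
E[max(M, N) | N = 3] = (65/68) / (5/17) = 13/4.

13/4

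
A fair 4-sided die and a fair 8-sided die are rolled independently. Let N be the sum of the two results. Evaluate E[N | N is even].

7

P(N is even) = 1/2.
Σ over the event: 2·1/32 + 4·3/32 + 6·1/8 + 8·1/8 + 10·3/32 + 12·1/32 = 7/2.
E[N | N is even] = (7/2) / (1/2) = 7.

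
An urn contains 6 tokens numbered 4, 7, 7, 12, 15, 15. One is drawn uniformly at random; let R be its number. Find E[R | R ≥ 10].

14

P(R ≥ 10) = 1/2.
Σ over the event: 12·1/6 + 15·1/3 = 7.
E[R | R ≥ 10] = (7) / (1/2) = 14.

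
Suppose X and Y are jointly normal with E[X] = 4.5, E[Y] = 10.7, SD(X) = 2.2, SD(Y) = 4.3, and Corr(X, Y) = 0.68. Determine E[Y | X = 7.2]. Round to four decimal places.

The regression of Y on X has slope ρ·σ_Y/σ_X and passes through (μ_X, μ_Y).
E[Y | X=7.2] = 10.7 + (0.68)·(4.3/2.2)·(7.2 − (4.5)) = 10.7 + (1.32909)·(2.7) = 14.2885.

14.2885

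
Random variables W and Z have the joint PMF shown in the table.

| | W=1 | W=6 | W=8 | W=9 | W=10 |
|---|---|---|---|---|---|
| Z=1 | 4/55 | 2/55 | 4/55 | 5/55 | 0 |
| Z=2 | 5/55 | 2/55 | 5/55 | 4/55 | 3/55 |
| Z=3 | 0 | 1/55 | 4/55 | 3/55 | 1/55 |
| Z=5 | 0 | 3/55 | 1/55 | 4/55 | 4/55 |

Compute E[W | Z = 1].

P(Z = 1) = 3/11.
Σ W·P over the event = 1·(4/55) + 6·(2/55) + 8·(4/55) + 9·(5/55) = 93/55.
E[W | Z = 1] = (93/55) / (3/11) = 31/5.

31/5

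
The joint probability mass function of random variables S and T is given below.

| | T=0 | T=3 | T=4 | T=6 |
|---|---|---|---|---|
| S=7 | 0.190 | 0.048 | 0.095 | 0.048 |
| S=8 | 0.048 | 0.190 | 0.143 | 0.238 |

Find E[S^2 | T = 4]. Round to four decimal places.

58.0126

P(T = 4) = 0.238.
Summing S^2·P(S=x,T=y) over the conditioning event gives 13.807.
E[S^2 | T = 4] = (13.807) / (0.238) = 58.0126.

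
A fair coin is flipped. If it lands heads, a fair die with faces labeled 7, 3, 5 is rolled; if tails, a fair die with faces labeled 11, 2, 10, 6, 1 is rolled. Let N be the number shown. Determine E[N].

11/2

E[N | heads] = (7+3+5)/3 = 5.
E[N | tails] = (11+2+10+6+1)/5 = 6.
E[N] = (1/2)·(5) + (1/2)·(6) = 11/2.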